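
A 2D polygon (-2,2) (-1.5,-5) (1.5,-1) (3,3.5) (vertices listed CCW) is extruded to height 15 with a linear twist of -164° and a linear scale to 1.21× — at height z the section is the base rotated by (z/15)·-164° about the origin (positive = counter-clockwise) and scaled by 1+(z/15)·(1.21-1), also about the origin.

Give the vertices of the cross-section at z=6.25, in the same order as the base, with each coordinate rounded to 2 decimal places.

t = z/height = 6.25/15 = 0.416667
s = 1 + (scale-1)·z/height = 1 + (1.21-1)·6.25/15 = 1.087500
θ = twist·z/height = -164°·6.25/15 = -68.3333° = -1.192642 rad
cos θ = 0.369206, sin θ = -0.929348 (intermediates below are computed at full precision and shown rounded to 5 d.p.)
v1: (-2,2) → rotate → (1.12028,2.59711) → ×s → (1.21831,2.82435) → (1.22,2.82)
v2: (-1.5,-5) → rotate → (-5.20055,-0.45201) → ×s → (-5.65559,-0.49156) → (-5.66,-0.49)
v3: (1.5,-1) → rotate → (-0.37554,-1.76323) → ×s → (-0.40840,-1.91751) → (-0.41,-1.92)
v4: (3,3.5) → rotate → (4.36033,-1.49582) → ×s → (4.74186,-1.62671) → (4.74,-1.63)

Cross-section at z=6.25: (1.22,2.82) (-5.66,-0.49) (-0.41,-1.92) (4.74,-1.63)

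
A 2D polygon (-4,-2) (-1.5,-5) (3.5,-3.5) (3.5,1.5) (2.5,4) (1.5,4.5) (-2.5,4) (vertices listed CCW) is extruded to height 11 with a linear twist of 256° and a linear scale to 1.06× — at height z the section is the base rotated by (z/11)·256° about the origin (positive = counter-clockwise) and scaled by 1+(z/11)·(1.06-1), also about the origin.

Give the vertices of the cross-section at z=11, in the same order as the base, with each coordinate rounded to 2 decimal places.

t = z/height = 11/11 = 1
s = 1 + (scale-1)·z/height = 1 + (1.06-1)·11/11 = 1.060000
θ = twist·z/height = 256°·11/11 = 256.0000° = 4.468043 rad
cos θ = -0.241922, sin θ = -0.970296 (intermediates below are computed at full precision and shown rounded to 5 d.p.)
v1: (-4,-2) → rotate → (-0.97290,4.36503) → ×s → (-1.03128,4.62693) → (-1.03,4.63)
v2: (-1.5,-5) → rotate → (-4.48860,2.66505) → ×s → (-4.75791,2.82496) → (-4.76,2.82)
v3: (3.5,-3.5) → rotate → (-4.24276,-2.54931) → ×s → (-4.49733,-2.70227) → (-4.50,-2.70)
v4: (3.5,1.5) → rotate → (0.60872,-3.75892) → ×s → (0.64524,-3.98445) → (0.65,-3.98)
v5: (2.5,4) → rotate → (3.27638,-3.39343) → ×s → (3.47296,-3.59703) → (3.47,-3.60)
v6: (1.5,4.5) → rotate → (4.00345,-2.54409) → ×s → (4.24365,-2.69674) → (4.24,-2.70)
v7: (-2.5,4) → rotate → (4.48599,1.45805) → ×s → (4.75515,1.54553) → (4.76,1.55)

Cross-section at z=11: (-1.03,4.63) (-4.76,2.82) (-4.50,-2.70) (0.65,-3.98) (3.47,-3.60) (4.24,-2.70) (4.76,1.55)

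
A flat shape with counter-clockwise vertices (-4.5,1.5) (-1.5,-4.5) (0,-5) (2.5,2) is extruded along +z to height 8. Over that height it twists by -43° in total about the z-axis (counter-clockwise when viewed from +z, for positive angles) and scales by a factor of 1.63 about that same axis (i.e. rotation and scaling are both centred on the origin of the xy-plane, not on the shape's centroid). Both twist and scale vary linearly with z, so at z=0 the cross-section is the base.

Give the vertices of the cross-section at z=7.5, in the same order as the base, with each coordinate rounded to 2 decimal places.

t = z/height = 7.5/8 = 0.9375
s = 1 + (scale-1)·z/height = 1 + (1.63-1)·7.5/8 = 1.590625
θ = twist·z/height = -43°·7.5/8 = -40.3125° = -0.703586 rad
cos θ = 0.762527, sin θ = -0.646956 (intermediates below are computed at full precision and shown rounded to 5 d.p.)
v1: (-4.5,1.5) → rotate → (-2.46094,4.05509) → ×s → (-3.91443,6.45013) → (-3.91,6.45)
v2: (-1.5,-4.5) → rotate → (-4.05509,-2.46094) → ×s → (-6.45013,-3.91443) → (-6.45,-3.91)
v3: (0,-5) → rotate → (-3.23478,-3.81264) → ×s → (-5.14532,-6.06447) → (-5.15,-6.06)
v4: (2.5,2) → rotate → (3.20023,-0.09234) → ×s → (5.09037,-0.14687) → (5.09,-0.15)

Cross-section at z=7.5: (-3.91,6.45) (-6.45,-3.91) (-5.15,-6.06) (5.09,-0.15)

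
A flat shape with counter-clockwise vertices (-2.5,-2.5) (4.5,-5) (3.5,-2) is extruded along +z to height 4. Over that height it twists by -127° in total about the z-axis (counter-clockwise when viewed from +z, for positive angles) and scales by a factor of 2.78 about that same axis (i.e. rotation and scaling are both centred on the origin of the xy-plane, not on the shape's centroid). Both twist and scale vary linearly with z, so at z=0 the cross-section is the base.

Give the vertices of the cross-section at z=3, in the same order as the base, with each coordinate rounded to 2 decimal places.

t = z/height = 3/4 = 0.75
s = 1 + (scale-1)·z/height = 1 + (2.78-1)·3/4 = 2.335000
θ = twist·z/height = -127°·3/4 = -95.2500° = -1.662426 rad
cos θ = -0.091502, sin θ = -0.995805 (intermediates below are computed at full precision and shown rounded to 5 d.p.)
v1: (-2.5,-2.5) → rotate → (-2.26076,2.71827) → ×s → (-5.27887,6.34715) → (-5.28,6.35)
v2: (4.5,-5) → rotate → (-5.39078,-4.02361) → ×s → (-12.58748,-9.39514) → (-12.59,-9.40)
v3: (3.5,-2) → rotate → (-2.31187,-3.30231) → ×s → (-5.39821,-7.71090) → (-5.40,-7.71)

Cross-section at z=3: (-5.28,6.35) (-12.59,-9.40) (-5.40,-7.71)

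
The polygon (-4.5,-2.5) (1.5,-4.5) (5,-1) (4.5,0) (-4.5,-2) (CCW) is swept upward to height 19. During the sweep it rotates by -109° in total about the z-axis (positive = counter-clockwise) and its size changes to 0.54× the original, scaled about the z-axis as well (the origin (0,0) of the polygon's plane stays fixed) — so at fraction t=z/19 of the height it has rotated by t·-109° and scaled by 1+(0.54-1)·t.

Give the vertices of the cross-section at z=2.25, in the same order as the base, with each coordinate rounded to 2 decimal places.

Cross-section at z=2.25: (-4.68,-1.35) (0.43,-4.46) (4.40,-1.98) (4.15,-0.95) (-4.57,-0.89)

t = z/height = 2.25/19 = 0.118421
s = 1 + (scale-1)·z/height = 1 + (0.54-1)·2.25/19 = 0.945526
θ = twist·z/height = -109°·2.25/19 = -12.9079° = -0.225285 rad
cos θ = 0.974730, sin θ = -0.223384 (intermediates below are computed at full precision and shown rounded to 5 d.p.)
v1: (-4.5,-2.5) → rotate → (-4.94475,-1.43160) → ×s → (-4.67539,-1.35361) → (-4.68,-1.35)
v2: (1.5,-4.5) → rotate → (0.45687,-4.72136) → ×s → (0.43198,-4.46417) → (0.43,-4.46)
v3: (5,-1) → rotate → (4.65027,-2.09165) → ×s → (4.39695,-1.97771) → (4.40,-1.98)
v4: (4.5,0) → rotate → (4.38629,-1.00523) → ×s → (4.14735,-0.95047) → (4.15,-0.95)
v5: (-4.5,-2) → rotate → (-4.83306,-0.94423) → ×s → (-4.56978,-0.89280) → (-4.57,-0.89)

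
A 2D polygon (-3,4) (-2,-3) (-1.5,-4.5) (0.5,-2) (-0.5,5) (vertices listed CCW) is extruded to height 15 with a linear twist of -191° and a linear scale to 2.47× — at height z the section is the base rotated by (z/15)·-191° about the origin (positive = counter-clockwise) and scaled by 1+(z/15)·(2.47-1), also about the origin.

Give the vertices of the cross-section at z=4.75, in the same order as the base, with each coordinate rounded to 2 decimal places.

t = z/height = 4.75/15 = 0.316667
s = 1 + (scale-1)·z/height = 1 + (2.47-1)·4.75/15 = 1.465500
θ = twist·z/height = -191°·4.75/15 = -60.4833° = -1.055633 rad
cos θ = 0.492677, sin θ = -0.870212 (intermediates below are computed at full precision and shown rounded to 5 d.p.)
v1: (-3,4) → rotate → (2.00282,4.58134) → ×s → (2.93513,6.71396) → (2.94,6.71)
v2: (-2,-3) → rotate → (-3.59599,0.26239) → ×s → (-5.26992,0.38454) → (-5.27,0.38)
v3: (-1.5,-4.5) → rotate → (-4.65497,-0.91173) → ×s → (-6.82186,-1.33614) → (-6.82,-1.34)
v4: (0.5,-2) → rotate → (-1.49409,-1.42046) → ×s → (-2.18958,-2.08168) → (-2.19,-2.08)
v5: (-0.5,5) → rotate → (4.10472,2.89849) → ×s → (6.01547,4.24774) → (6.02,4.25)

Cross-section at z=4.75: (2.94,6.71) (-5.27,0.38) (-6.82,-1.34) (-2.19,-2.08) (6.02,4.25)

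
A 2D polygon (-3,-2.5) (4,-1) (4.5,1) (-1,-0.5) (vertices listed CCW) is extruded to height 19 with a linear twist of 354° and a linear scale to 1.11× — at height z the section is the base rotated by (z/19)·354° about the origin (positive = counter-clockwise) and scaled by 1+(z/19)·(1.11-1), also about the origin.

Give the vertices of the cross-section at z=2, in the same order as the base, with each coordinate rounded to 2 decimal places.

t = z/height = 2/19 = 0.105263
s = 1 + (scale-1)·z/height = 1 + (1.11-1)·2/19 = 1.011579
θ = twist·z/height = 354°·2/19 = 37.2632° = 0.650365 rad
cos θ = 0.795863, sin θ = 0.605477 (intermediates below are computed at full precision and shown rounded to 5 d.p.)
v1: (-3,-2.5) → rotate → (-0.87390,-3.80609) → ×s → (-0.88402,-3.85016) → (-0.88,-3.85)
v2: (4,-1) → rotate → (3.78893,1.62604) → ×s → (3.83280,1.64487) → (3.83,1.64)
v3: (4.5,1) → rotate → (2.97591,3.52051) → ×s → (3.01036,3.56127) → (3.01,3.56)
v4: (-1,-0.5) → rotate → (-0.49312,-1.00341) → ×s → (-0.49883,-1.01503) → (-0.50,-1.02)

Cross-section at z=2: (-0.88,-3.85) (3.83,1.64) (3.01,3.56) (-0.50,-1.02)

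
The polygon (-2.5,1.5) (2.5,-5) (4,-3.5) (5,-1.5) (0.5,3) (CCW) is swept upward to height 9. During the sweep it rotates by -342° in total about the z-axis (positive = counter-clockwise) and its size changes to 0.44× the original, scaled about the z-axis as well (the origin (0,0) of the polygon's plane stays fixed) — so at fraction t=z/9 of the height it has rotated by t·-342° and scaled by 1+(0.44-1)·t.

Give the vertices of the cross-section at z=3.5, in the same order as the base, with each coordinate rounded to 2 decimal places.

t = z/height = 3.5/9 = 0.388889
s = 1 + (scale-1)·z/height = 1 + (0.44-1)·3.5/9 = 0.782222
θ = twist·z/height = -342°·3.5/9 = -133.0000° = -2.321288 rad
cos θ = -0.681998, sin θ = -0.731354 (intermediates below are computed at full precision and shown rounded to 5 d.p.)
v1: (-2.5,1.5) → rotate → (2.80203,0.80539) → ×s → (2.19181,0.62999) → (2.19,0.63)
v2: (2.5,-5) → rotate → (-5.36176,1.58161) → ×s → (-4.19409,1.23717) → (-4.19,1.24)
v3: (4,-3.5) → rotate → (-5.28773,-0.53842) → ×s → (-4.13618,-0.42116) → (-4.14,-0.42)
v4: (5,-1.5) → rotate → (-4.50702,-2.63377) → ×s → (-3.52549,-2.06019) → (-3.53,-2.06)
v5: (0.5,3) → rotate → (1.85306,-2.41167) → ×s → (1.44951,-1.88646) → (1.45,-1.89)

Cross-section at z=3.5: (2.19,0.63) (-4.19,1.24) (-4.14,-0.42) (-3.53,-2.06) (1.45,-1.89)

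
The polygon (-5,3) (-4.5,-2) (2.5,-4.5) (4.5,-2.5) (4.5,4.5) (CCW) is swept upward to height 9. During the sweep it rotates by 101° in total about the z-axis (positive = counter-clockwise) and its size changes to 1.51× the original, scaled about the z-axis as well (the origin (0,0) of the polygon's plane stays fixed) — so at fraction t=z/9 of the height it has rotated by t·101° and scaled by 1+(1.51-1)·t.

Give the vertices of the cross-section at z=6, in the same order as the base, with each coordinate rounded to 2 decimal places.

t = z/height = 6/9 = 0.666667
s = 1 + (scale-1)·z/height = 1 + (1.51-1)·6/9 = 1.340000
θ = twist·z/height = 101°·6/9 = 67.3333° = 1.175188 rad
cos θ = 0.385369, sin θ = 0.922762 (intermediates below are computed at full precision and shown rounded to 5 d.p.)
v1: (-5,3) → rotate → (-4.69513,-3.45770) → ×s → (-6.29148,-4.63332) → (-6.29,-4.63)
v2: (-4.5,-2) → rotate → (0.11136,-4.92317) → ×s → (0.14923,-6.59705) → (0.15,-6.60)
v3: (2.5,-4.5) → rotate → (5.11585,0.57274) → ×s → (6.85524,0.76748) → (6.86,0.77)
v4: (4.5,-2.5) → rotate → (4.04107,3.18901) → ×s → (5.41503,4.27327) → (5.42,4.27)
v5: (4.5,4.5) → rotate → (-2.41827,5.88659) → ×s → (-3.24048,7.88803) → (-3.24,7.89)

Cross-section at z=6: (-6.29,-4.63) (0.15,-6.60) (6.86,0.77) (5.42,4.27) (-3.24,7.89)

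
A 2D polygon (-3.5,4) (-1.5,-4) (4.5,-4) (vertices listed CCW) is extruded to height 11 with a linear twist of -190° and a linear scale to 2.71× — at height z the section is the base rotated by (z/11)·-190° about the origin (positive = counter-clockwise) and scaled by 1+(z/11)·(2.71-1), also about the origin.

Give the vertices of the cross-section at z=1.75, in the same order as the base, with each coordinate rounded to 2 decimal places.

t = z/height = 1.75/11 = 0.159091
s = 1 + (scale-1)·z/height = 1 + (2.71-1)·1.75/11 = 1.272045
θ = twist·z/height = -190°·1.75/11 = -30.2273° = -0.527565 rad
cos θ = 0.864035, sin θ = -0.503431 (intermediates below are computed at full precision and shown rounded to 5 d.p.)
v1: (-3.5,4) → rotate → (-1.01040,5.21815) → ×s → (-1.28527,6.63772) → (-1.29,6.64)
v2: (-1.5,-4) → rotate → (-3.30978,-2.70099) → ×s → (-4.21019,-3.43579) → (-4.21,-3.44)
v3: (4.5,-4) → rotate → (1.87443,-5.72158) → ×s → (2.38436,-7.27811) → (2.38,-7.28)

Cross-section at z=1.75: (-1.29,6.64) (-4.21,-3.44) (2.38,-7.28)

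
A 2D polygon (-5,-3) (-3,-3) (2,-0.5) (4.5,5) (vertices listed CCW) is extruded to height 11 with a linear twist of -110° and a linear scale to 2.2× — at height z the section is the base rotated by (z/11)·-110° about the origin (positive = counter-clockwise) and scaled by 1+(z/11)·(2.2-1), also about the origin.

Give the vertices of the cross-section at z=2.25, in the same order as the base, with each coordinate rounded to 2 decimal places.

t = z/height = 2.25/11 = 0.204545
s = 1 + (scale-1)·z/height = 1 + (2.2-1)·2.25/11 = 1.245455
θ = twist·z/height = -110°·2.25/11 = -22.5000° = -0.392699 rad
cos θ = 0.923880, sin θ = -0.382683 (intermediates below are computed at full precision and shown rounded to 5 d.p.)
v1: (-5,-3) → rotate → (-5.76745,-0.85822) → ×s → (-7.18309,-1.06888) → (-7.18,-1.07)
v2: (-3,-3) → rotate → (-3.91969,-1.62359) → ×s → (-4.88179,-2.02211) → (-4.88,-2.02)
v3: (2,-0.5) → rotate → (1.65642,-1.22731) → ×s → (2.06299,-1.52855) → (2.06,-1.53)
v4: (4.5,5) → rotate → (6.07088,2.89732) → ×s → (7.56100,3.60848) → (7.56,3.61)

Cross-section at z=2.25: (-7.18,-1.07) (-4.88,-2.02) (2.06,-1.53) (7.56,3.61)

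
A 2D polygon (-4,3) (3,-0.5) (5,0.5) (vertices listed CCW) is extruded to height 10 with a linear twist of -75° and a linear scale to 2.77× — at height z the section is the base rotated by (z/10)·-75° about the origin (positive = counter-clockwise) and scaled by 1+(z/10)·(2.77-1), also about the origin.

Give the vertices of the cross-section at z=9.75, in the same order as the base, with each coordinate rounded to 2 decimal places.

Cross-section at z=9.75: (4.66,12.81) (1.07,-8.22) (5.26,-12.65)

t = z/height = 9.75/10 = 0.975
s = 1 + (scale-1)·z/height = 1 + (2.77-1)·9.75/10 = 2.725750
θ = twist·z/height = -75°·9.75/10 = -73.1250° = -1.276272 rad
cos θ = 0.290285, sin θ = -0.956940 (intermediates below are computed at full precision and shown rounded to 5 d.p.)
v1: (-4,3) → rotate → (1.70968,4.69862) → ×s → (4.66017,12.80725) → (4.66,12.81)
v2: (3,-0.5) → rotate → (0.39238,-3.01596) → ×s → (1.06954,-8.22076) → (1.07,-8.22)
v3: (5,0.5) → rotate → (1.92989,-4.63956) → ×s → (5.26041,-12.64628) → (5.26,-12.65)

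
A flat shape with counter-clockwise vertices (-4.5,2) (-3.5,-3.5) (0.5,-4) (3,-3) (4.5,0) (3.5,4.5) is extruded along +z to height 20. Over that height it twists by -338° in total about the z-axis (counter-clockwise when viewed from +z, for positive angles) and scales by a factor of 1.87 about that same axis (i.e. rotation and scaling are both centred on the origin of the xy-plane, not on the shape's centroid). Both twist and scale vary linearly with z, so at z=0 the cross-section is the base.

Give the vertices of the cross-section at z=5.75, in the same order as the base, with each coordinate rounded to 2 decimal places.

Cross-section at z=5.75: (3.18,5.27) (-3.79,4.89) (-5.04,0.00) (-4.19,-3.25) (-0.70,-5.58) (5.04,-5.04)

t = z/height = 5.75/20 = 0.2875
s = 1 + (scale-1)·z/height = 1 + (1.87-1)·5.75/20 = 1.250125
θ = twist·z/height = -338°·5.75/20 = -97.1750° = -1.696024 rad
cos θ = -0.124900, sin θ = -0.992169 (intermediates below are computed at full precision and shown rounded to 5 d.p.)
v1: (-4.5,2) → rotate → (2.54639,4.21496) → ×s → (3.18331,5.26923) → (3.18,5.27)
v2: (-3.5,-3.5) → rotate → (-3.03544,3.90974) → ×s → (-3.79468,4.88767) → (-3.79,4.89)
v3: (0.5,-4) → rotate → (-4.03113,0.00352) → ×s → (-5.03941,0.00440) → (-5.04,0.00)
v4: (3,-3) → rotate → (-3.35121,-2.60181) → ×s → (-4.18943,-3.25258) → (-4.19,-3.25)
v5: (4.5,0) → rotate → (-0.56205,-4.46476) → ×s → (-0.70263,-5.58151) → (-0.70,-5.58)
v6: (3.5,4.5) → rotate → (4.02761,-4.03464) → ×s → (5.03502,-5.04381) → (5.04,-5.04)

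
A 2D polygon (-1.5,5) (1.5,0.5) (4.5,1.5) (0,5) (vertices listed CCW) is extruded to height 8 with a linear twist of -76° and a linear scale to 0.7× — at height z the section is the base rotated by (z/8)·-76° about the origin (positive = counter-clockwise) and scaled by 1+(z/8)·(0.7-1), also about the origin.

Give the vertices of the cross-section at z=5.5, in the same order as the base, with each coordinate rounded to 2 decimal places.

Cross-section at z=5.5: (2.41,3.37) (1.04,-0.70) (3.13,-2.10) (3.14,2.43)

t = z/height = 5.5/8 = 0.6875
s = 1 + (scale-1)·z/height = 1 + (0.7-1)·5.5/8 = 0.793750
θ = twist·z/height = -76°·5.5/8 = -52.2500° = -0.911935 rad
cos θ = 0.612217, sin θ = -0.790690 (intermediates below are computed at full precision and shown rounded to 5 d.p.)
v1: (-1.5,5) → rotate → (3.03512,4.24712) → ×s → (2.40913,3.37115) → (2.41,3.37)
v2: (1.5,0.5) → rotate → (1.31367,-0.87993) → ×s → (1.04273,-0.69844) → (1.04,-0.70)
v3: (4.5,1.5) → rotate → (3.94101,-2.63978) → ×s → (3.12818,-2.09532) → (3.13,-2.10)
v4: (0,5) → rotate → (3.95345,3.06109) → ×s → (3.13805,2.42974) → (3.14,2.43)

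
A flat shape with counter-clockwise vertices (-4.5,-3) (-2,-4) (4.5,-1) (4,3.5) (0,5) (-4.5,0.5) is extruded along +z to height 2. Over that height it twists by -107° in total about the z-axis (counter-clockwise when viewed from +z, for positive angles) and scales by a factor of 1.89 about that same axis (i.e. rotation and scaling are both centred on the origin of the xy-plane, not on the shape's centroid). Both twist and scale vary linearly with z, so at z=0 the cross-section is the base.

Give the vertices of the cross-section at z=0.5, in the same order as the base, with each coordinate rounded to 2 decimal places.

Cross-section at z=0.5: (-6.56,-0.80) (-4.38,-3.27) (4.36,-3.57) (6.29,1.62) (2.75,5.46) (-4.64,3.02)

t = z/height = 0.5/2 = 0.25
s = 1 + (scale-1)·z/height = 1 + (1.89-1)·0.5/2 = 1.222500
θ = twist·z/height = -107°·0.5/2 = -26.7500° = -0.466876 rad
cos θ = 0.892979, sin θ = -0.450098 (intermediates below are computed at full precision and shown rounded to 5 d.p.)
v1: (-4.5,-3) → rotate → (-5.36870,-0.65349) → ×s → (-6.56324,-0.79890) → (-6.56,-0.80)
v2: (-2,-4) → rotate → (-3.58635,-2.67172) → ×s → (-4.38431,-3.26618) → (-4.38,-3.27)
v3: (4.5,-1) → rotate → (3.56831,-2.91842) → ×s → (4.36226,-3.56777) → (4.36,-3.57)
v4: (4,3.5) → rotate → (5.14726,1.32503) → ×s → (6.29253,1.61985) → (6.29,1.62)
v5: (0,5) → rotate → (2.25049,4.46489) → ×s → (2.75123,5.45833) → (2.75,5.46)
v6: (-4.5,0.5) → rotate → (-3.79336,2.47193) → ×s → (-4.63738,3.02194) → (-4.64,3.02)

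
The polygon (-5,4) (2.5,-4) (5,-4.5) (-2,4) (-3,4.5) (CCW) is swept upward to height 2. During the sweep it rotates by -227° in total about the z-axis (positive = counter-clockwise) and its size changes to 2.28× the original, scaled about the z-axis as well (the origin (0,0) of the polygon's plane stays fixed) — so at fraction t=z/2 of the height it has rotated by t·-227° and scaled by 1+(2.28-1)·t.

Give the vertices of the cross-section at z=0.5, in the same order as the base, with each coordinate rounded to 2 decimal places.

t = z/height = 0.5/2 = 0.25
s = 1 + (scale-1)·z/height = 1 + (2.28-1)·0.5/2 = 1.320000
θ = twist·z/height = -227°·0.5/2 = -56.7500° = -0.990474 rad
cos θ = 0.548293, sin θ = -0.836286 (intermediates below are computed at full precision and shown rounded to 5 d.p.)
v1: (-5,4) → rotate → (0.60368,6.37460) → ×s → (0.79686,8.41448) → (0.80,8.41)
v2: (2.5,-4) → rotate → (-1.97441,-4.28389) → ×s → (-2.60622,-5.65473) → (-2.61,-5.65)
v3: (5,-4.5) → rotate → (-1.02182,-6.64875) → ×s → (-1.34880,-8.77635) → (-1.35,-8.78)
v4: (-2,4) → rotate → (2.24856,3.86575) → ×s → (2.96810,5.10278) → (2.97,5.10)
v5: (-3,4.5) → rotate → (2.11841,4.97618) → ×s → (2.79630,6.56855) → (2.80,6.57)

Cross-section at z=0.5: (0.80,8.41) (-2.61,-5.65) (-1.35,-8.78) (2.97,5.10) (2.80,6.57)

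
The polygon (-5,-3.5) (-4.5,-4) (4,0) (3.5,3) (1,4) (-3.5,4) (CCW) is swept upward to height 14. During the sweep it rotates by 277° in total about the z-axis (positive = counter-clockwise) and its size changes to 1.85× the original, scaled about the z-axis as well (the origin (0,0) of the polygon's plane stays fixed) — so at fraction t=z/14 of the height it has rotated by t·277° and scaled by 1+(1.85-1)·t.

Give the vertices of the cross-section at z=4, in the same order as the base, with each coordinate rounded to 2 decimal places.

t = z/height = 4/14 = 0.285714
s = 1 + (scale-1)·z/height = 1 + (1.85-1)·4/14 = 1.242857
θ = twist·z/height = 277°·4/14 = 79.1429° = 1.381303 rad
cos θ = 0.188361, sin θ = 0.982100 (intermediates below are computed at full precision and shown rounded to 5 d.p.)
v1: (-5,-3.5) → rotate → (2.49555,-5.56976) → ×s → (3.10161,-6.92242) → (3.10,-6.92)
v2: (-4.5,-4) → rotate → (3.08078,-5.17289) → ×s → (3.82896,-6.42917) → (3.83,-6.43)
v3: (4,0) → rotate → (0.75344,3.92840) → ×s → (0.93642,4.88244) → (0.94,4.88)
v4: (3.5,3) → rotate → (-2.28704,4.00243) → ×s → (-2.84246,4.97445) → (-2.84,4.97)
v5: (1,4) → rotate → (-3.74004,1.73554) → ×s → (-4.64833,2.15703) → (-4.65,2.16)
v6: (-3.5,4) → rotate → (-4.58766,-2.68391) → ×s → (-5.70181,-3.33571) → (-5.70,-3.34)

Cross-section at z=4: (3.10,-6.92) (3.83,-6.43) (0.94,4.88) (-2.84,4.97) (-4.65,2.16) (-5.70,-3.34)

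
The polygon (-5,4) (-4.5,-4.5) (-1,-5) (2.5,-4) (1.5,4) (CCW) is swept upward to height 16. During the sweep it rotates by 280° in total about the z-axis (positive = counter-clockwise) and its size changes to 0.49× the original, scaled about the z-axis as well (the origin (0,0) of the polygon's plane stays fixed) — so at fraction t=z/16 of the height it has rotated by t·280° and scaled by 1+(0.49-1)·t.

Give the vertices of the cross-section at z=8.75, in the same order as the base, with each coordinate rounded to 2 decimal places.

t = z/height = 8.75/16 = 0.546875
s = 1 + (scale-1)·z/height = 1 + (0.49-1)·8.75/16 = 0.721094
θ = twist·z/height = 280°·8.75/16 = 153.1250° = 2.672535 rad
cos θ = -0.891995, sin θ = 0.452046 (intermediates below are computed at full precision and shown rounded to 5 d.p.)
v1: (-5,4) → rotate → (2.65179,-5.82821) → ×s → (1.91219,-4.20268) → (1.91,-4.20)
v2: (-4.5,-4.5) → rotate → (6.04818,1.97977) → ×s → (4.36131,1.42760) → (4.36,1.43)
v3: (-1,-5) → rotate → (3.15222,4.00793) → ×s → (2.27305,2.89009) → (2.27,2.89)
v4: (2.5,-4) → rotate → (-0.42180,4.69809) → ×s → (-0.30416,3.38777) → (-0.30,3.39)
v5: (1.5,4) → rotate → (-3.14617,-2.88991) → ×s → (-2.26869,-2.08390) → (-2.27,-2.08)

Cross-section at z=8.75: (1.91,-4.20) (4.36,1.43) (2.27,2.89) (-0.30,3.39) (-2.27,-2.08)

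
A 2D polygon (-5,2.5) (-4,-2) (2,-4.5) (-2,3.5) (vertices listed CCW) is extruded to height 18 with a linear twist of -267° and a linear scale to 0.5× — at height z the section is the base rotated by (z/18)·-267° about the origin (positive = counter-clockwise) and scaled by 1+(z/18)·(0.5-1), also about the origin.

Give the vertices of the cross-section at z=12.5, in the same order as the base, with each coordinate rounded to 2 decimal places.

t = z/height = 12.5/18 = 0.694444
s = 1 + (scale-1)·z/height = 1 + (0.5-1)·12.5/18 = 0.652778
θ = twist·z/height = -267°·12.5/18 = -185.4167° = -3.236131 rad
cos θ = -0.995535, sin θ = 0.094398 (intermediates below are computed at full precision and shown rounded to 5 d.p.)
v1: (-5,2.5) → rotate → (4.74168,-2.96083) → ×s → (3.09526,-1.93276) → (3.10,-1.93)
v2: (-4,-2) → rotate → (4.17093,1.61348) → ×s → (2.72269,1.05324) → (2.72,1.05)
v3: (2,-4.5) → rotate → (-1.56628,4.66870) → ×s → (-1.02243,3.04762) → (-1.02,3.05)
v4: (-2,3.5) → rotate → (1.66068,-3.67317) → ×s → (1.08405,-2.39776) → (1.08,-2.40)

Cross-section at z=12.5: (3.10,-1.93) (2.72,1.05) (-1.02,3.05) (1.08,-2.40)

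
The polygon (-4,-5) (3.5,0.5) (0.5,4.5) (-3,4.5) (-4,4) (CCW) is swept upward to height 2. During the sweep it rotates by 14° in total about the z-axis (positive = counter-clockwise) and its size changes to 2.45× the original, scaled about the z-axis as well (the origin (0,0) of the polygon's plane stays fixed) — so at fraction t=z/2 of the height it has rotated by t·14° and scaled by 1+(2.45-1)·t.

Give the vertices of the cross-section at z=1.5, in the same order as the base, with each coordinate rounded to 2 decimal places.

t = z/height = 1.5/2 = 0.75
s = 1 + (scale-1)·z/height = 1 + (2.45-1)·1.5/2 = 2.087500
θ = twist·z/height = 14°·1.5/2 = 10.5000° = 0.183260 rad
cos θ = 0.983255, sin θ = 0.182236 (intermediates below are computed at full precision and shown rounded to 5 d.p.)
v1: (-4,-5) → rotate → (-3.02184,-5.64522) → ×s → (-6.30810,-11.78439) → (-6.31,-11.78)
v2: (3.5,0.5) → rotate → (3.35027,1.12945) → ×s → (6.99370,2.35773) → (6.99,2.36)
v3: (0.5,4.5) → rotate → (-0.32843,4.51576) → ×s → (-0.68560,9.42666) → (-0.69,9.43)
v4: (-3,4.5) → rotate → (-3.76982,3.87794) → ×s → (-7.86951,8.09520) → (-7.87,8.10)
v5: (-4,4) → rotate → (-4.66196,3.20408) → ×s → (-9.73185,6.68851) → (-9.73,6.69)

Cross-section at z=1.5: (-6.31,-11.78) (6.99,2.36) (-0.69,9.43) (-7.87,8.10) (-9.73,6.69)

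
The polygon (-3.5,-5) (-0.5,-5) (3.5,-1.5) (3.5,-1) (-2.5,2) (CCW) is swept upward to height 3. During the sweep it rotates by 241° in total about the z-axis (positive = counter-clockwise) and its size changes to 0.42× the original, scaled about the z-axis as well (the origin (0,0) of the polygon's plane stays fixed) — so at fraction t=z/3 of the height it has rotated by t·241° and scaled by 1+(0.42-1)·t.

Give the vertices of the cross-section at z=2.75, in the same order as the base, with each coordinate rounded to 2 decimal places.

t = z/height = 2.75/3 = 0.916667
s = 1 + (scale-1)·z/height = 1 + (0.42-1)·2.75/3 = 0.468333
θ = twist·z/height = 241°·2.75/3 = 220.9167° = 3.855723 rad
cos θ = -0.755663, sin θ = -0.654961 (intermediates below are computed at full precision and shown rounded to 5 d.p.)
v1: (-3.5,-5) → rotate → (-0.62998,6.07068) → ×s → (-0.29504,2.84310) → (-0.30,2.84)
v2: (-0.5,-5) → rotate → (-2.89697,4.10580) → ×s → (-1.35675,1.92288) → (-1.36,1.92)
v3: (3.5,-1.5) → rotate → (-3.62726,-1.15887) → ×s → (-1.69877,-0.54274) → (-1.70,-0.54)
v4: (3.5,-1) → rotate → (-3.29978,-1.53670) → ×s → (-1.54540,-0.71969) → (-1.55,-0.72)
v5: (-2.5,2) → rotate → (3.19908,0.12608) → ×s → (1.49824,0.05905) → (1.50,0.06)

Cross-section at z=2.75: (-0.30,2.84) (-1.36,1.92) (-1.70,-0.54) (-1.55,-0.72) (1.50,0.06)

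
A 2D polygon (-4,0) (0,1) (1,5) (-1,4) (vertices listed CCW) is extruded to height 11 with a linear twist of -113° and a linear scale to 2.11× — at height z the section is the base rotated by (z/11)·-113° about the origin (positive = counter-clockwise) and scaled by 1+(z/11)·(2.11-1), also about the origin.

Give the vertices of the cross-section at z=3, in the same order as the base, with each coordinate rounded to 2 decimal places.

t = z/height = 3/11 = 0.272727
s = 1 + (scale-1)·z/height = 1 + (2.11-1)·3/11 = 1.302727
θ = twist·z/height = -113°·3/11 = -30.8182° = -0.537879 rad
cos θ = 0.858797, sin θ = -0.512315 (intermediates below are computed at full precision and shown rounded to 5 d.p.)
v1: (-4,0) → rotate → (-3.43519,2.04926) → ×s → (-4.47512,2.66963) → (-4.48,2.67)
v2: (0,1) → rotate → (0.51232,0.85880) → ×s → (0.66741,1.11878) → (0.67,1.12)
v3: (1,5) → rotate → (3.42037,3.78167) → ×s → (4.45582,4.92649) → (4.46,4.93)
v4: (-1,4) → rotate → (1.19046,3.94750) → ×s → (1.55085,5.14252) → (1.55,5.14)

Cross-section at z=3: (-4.48,2.67) (0.67,1.12) (4.46,4.93) (1.55,5.14)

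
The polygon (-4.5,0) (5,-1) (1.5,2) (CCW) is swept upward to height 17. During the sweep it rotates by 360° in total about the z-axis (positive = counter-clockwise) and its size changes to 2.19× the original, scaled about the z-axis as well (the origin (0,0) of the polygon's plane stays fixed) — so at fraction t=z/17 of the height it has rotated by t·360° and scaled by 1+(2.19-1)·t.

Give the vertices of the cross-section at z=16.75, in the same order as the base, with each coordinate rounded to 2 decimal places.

Cross-section at z=16.75: (-9.73,0.90) (10.62,-3.17) (3.65,4.03)

t = z/height = 16.75/17 = 0.985294
s = 1 + (scale-1)·z/height = 1 + (2.19-1)·16.75/17 = 2.172500
θ = twist·z/height = 360°·16.75/17 = 354.7059° = 6.190786 rad
cos θ = 0.995734, sin θ = -0.092268 (intermediates below are computed at full precision and shown rounded to 5 d.p.)
v1: (-4.5,0) → rotate → (-4.48080,0.41521) → ×s → (-9.73455,0.90204) → (-9.73,0.90)
v2: (5,-1) → rotate → (4.88640,-1.45708) → ×s → (10.61571,-3.16550) → (10.62,-3.17)
v3: (1.5,2) → rotate → (1.67814,1.85307) → ×s → (3.64575,4.02579) → (3.65,4.03)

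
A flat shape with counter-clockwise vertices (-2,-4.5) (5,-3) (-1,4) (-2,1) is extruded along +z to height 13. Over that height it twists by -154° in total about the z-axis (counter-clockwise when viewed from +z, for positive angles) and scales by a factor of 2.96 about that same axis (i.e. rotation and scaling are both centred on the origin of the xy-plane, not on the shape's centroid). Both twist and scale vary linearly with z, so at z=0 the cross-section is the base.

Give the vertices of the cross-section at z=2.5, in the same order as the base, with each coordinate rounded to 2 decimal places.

Cross-section at z=2.5: (-5.46,-4.03) (3.94,-6.99) (1.52,5.47) (-1.71,2.56)

t = z/height = 2.5/13 = 0.192308
s = 1 + (scale-1)·z/height = 1 + (2.96-1)·2.5/13 = 1.376923
θ = twist·z/height = -154°·2.5/13 = -29.6154° = -0.516886 rad
cos θ = 0.869362, sin θ = -0.494175 (intermediates below are computed at full precision and shown rounded to 5 d.p.)
v1: (-2,-4.5) → rotate → (-3.96251,-2.92378) → ×s → (-5.45608,-4.02582) → (-5.46,-4.03)
v2: (5,-3) → rotate → (2.86429,-5.07896) → ×s → (3.94390,-6.99334) → (3.94,-6.99)
v3: (-1,4) → rotate → (1.10734,3.97162) → ×s → (1.52472,5.46862) → (1.52,5.47)
v4: (-2,1) → rotate → (-1.24455,1.85771) → ×s → (-1.71365,2.55793) → (-1.71,2.56)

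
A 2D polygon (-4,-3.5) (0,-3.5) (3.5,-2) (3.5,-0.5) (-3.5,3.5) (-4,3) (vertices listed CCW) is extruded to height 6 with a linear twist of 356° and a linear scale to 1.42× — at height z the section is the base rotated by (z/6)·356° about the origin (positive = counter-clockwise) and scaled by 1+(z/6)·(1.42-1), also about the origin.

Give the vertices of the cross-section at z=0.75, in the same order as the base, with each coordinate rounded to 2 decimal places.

Cross-section at z=0.75: (-0.42,-5.58) (2.58,-2.63) (4.10,1.08) (3.00,2.21) (-5.21,0.05) (-5.22,-0.70)

t = z/height = 0.75/6 = 0.125
s = 1 + (scale-1)·z/height = 1 + (1.42-1)·0.75/6 = 1.052500
θ = twist·z/height = 356°·0.75/6 = 44.5000° = 0.776672 rad
cos θ = 0.713250, sin θ = 0.700909 (intermediates below are computed at full precision and shown rounded to 5 d.p.)
v1: (-4,-3.5) → rotate → (-0.39982,-5.30001) → ×s → (-0.42081,-5.57826) → (-0.42,-5.58)
v2: (0,-3.5) → rotate → (2.45318,-2.49638) → ×s → (2.58197,-2.62744) → (2.58,-2.63)
v3: (3.5,-2) → rotate → (3.89820,1.02668) → ×s → (4.10285,1.08058) → (4.10,1.08)
v4: (3.5,-0.5) → rotate → (2.84683,2.09656) → ×s → (2.99629,2.20663) → (3.00,2.21)
v5: (-3.5,3.5) → rotate → (-4.94956,0.04319) → ×s → (-5.20941,0.04546) → (-5.21,0.05)
v6: (-4,3) → rotate → (-4.95573,-0.66389) → ×s → (-5.21591,-0.69874) → (-5.22,-0.70)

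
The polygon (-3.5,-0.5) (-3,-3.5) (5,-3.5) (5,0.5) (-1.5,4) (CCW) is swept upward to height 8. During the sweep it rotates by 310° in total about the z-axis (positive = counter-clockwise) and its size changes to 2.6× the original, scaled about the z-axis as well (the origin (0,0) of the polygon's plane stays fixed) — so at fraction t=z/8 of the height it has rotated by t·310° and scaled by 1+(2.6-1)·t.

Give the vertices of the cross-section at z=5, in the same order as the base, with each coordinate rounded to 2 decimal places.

Cross-section at z=5: (6.56,2.64) (4.16,8.23) (-11.38,4.42) (-9.48,-3.35) (4.82,-7.06)

t = z/height = 5/8 = 0.625
s = 1 + (scale-1)·z/height = 1 + (2.6-1)·5/8 = 2.000000
θ = twist·z/height = 310°·5/8 = 193.7500° = 3.381575 rad
cos θ = -0.971342, sin θ = -0.237686 (intermediates below are computed at full precision and shown rounded to 5 d.p.)
v1: (-3.5,-0.5) → rotate → (3.28085,1.31757) → ×s → (6.56171,2.63514) → (6.56,2.64)
v2: (-3,-3.5) → rotate → (2.08213,4.11275) → ×s → (4.16425,8.22551) → (4.16,8.23)
v3: (5,-3.5) → rotate → (-5.68861,2.21127) → ×s → (-11.37722,4.42254) → (-11.38,4.42)
v4: (5,0.5) → rotate → (-4.73787,-1.67410) → ×s → (-9.47573,-3.34820) → (-9.48,-3.35)
v5: (-1.5,4) → rotate → (2.40776,-3.52884) → ×s → (4.81551,-7.05768) → (4.82,-7.06)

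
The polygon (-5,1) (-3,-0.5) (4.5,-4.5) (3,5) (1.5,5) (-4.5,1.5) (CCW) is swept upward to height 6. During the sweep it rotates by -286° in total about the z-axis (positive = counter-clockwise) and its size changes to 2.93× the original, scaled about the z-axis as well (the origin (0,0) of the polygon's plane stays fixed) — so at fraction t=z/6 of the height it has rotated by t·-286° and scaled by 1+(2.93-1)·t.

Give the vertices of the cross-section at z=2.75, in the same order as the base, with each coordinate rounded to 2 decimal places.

t = z/height = 2.75/6 = 0.458333
s = 1 + (scale-1)·z/height = 1 + (2.93-1)·2.75/6 = 1.884583
θ = twist·z/height = -286°·2.75/6 = -131.0833° = -2.287836 rad
cos θ = -0.657156, sin θ = -0.753755 (intermediates below are computed at full precision and shown rounded to 5 d.p.)
v1: (-5,1) → rotate → (4.03953,3.11162) → ×s → (7.61284,5.86410) → (7.61,5.86)
v2: (-3,-0.5) → rotate → (1.59459,2.58984) → ×s → (3.00514,4.88077) → (3.01,4.88)
v3: (4.5,-4.5) → rotate → (-6.34910,-0.43469) → ×s → (-11.96540,-0.81922) → (-11.97,-0.82)
v4: (3,5) → rotate → (1.79730,-5.54704) → ×s → (3.38717,-10.45387) → (3.39,-10.45)
v5: (1.5,5) → rotate → (2.78304,-4.41641) → ×s → (5.24487,-8.32310) → (5.24,-8.32)
v6: (-4.5,1.5) → rotate → (4.08783,2.40616) → ×s → (7.70386,4.53461) → (7.70,4.53)

Cross-section at z=2.75: (7.61,5.86) (3.01,4.88) (-11.97,-0.82) (3.39,-10.45) (5.24,-8.32) (7.70,4.53)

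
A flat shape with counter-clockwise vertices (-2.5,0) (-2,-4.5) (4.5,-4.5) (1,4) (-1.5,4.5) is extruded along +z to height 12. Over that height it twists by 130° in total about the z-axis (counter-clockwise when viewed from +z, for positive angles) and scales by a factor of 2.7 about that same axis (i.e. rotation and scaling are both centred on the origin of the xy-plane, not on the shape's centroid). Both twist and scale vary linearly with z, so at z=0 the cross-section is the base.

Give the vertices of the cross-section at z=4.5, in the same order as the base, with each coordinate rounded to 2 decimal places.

t = z/height = 4.5/12 = 0.375
s = 1 + (scale-1)·z/height = 1 + (2.7-1)·4.5/12 = 1.637500
θ = twist·z/height = 130°·4.5/12 = 48.7500° = 0.850848 rad
cos θ = 0.659346, sin θ = 0.751840 (intermediates below are computed at full precision and shown rounded to 5 d.p.)
v1: (-2.5,0) → rotate → (-1.64836,-1.87960) → ×s → (-2.69920,-3.07784) → (-2.70,-3.08)
v2: (-2,-4.5) → rotate → (2.06459,-4.47074) → ×s → (3.38076,-7.32083) → (3.38,-7.32)
v3: (4.5,-4.5) → rotate → (6.35034,0.41622) → ×s → (10.39867,0.68157) → (10.40,0.68)
v4: (1,4) → rotate → (-2.34801,3.38922) → ×s → (-3.84487,5.54985) → (-3.84,5.55)
v5: (-1.5,4.5) → rotate → (-4.37230,1.83930) → ×s → (-7.15964,3.01185) → (-7.16,3.01)

Cross-section at z=4.5: (-2.70,-3.08) (3.38,-7.32) (10.40,0.68) (-3.84,5.55) (-7.16,3.01)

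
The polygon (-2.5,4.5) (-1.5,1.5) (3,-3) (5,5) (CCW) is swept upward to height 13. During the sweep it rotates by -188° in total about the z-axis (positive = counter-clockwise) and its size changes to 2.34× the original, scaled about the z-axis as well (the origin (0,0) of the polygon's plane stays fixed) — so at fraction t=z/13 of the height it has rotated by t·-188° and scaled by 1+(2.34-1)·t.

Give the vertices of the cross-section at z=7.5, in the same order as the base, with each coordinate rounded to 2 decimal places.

t = z/height = 7.5/13 = 0.576923
s = 1 + (scale-1)·z/height = 1 + (2.34-1)·7.5/13 = 1.773077
θ = twist·z/height = -188°·7.5/13 = -108.4615° = -1.893011 rad
cos θ = -0.316668, sin θ = -0.948536 (intermediates below are computed at full precision and shown rounded to 5 d.p.)
v1: (-2.5,4.5) → rotate → (5.06008,0.94634) → ×s → (8.97192,1.67792) → (8.97,1.68)
v2: (-1.5,1.5) → rotate → (1.89781,0.94780) → ×s → (3.36496,1.68053) → (3.36,1.68)
v3: (3,-3) → rotate → (-3.79561,-1.89561) → ×s → (-6.72991,-3.36105) → (-6.73,-3.36)
v4: (5,5) → rotate → (3.15934,-6.32602) → ×s → (5.60176,-11.21652) → (5.60,-11.22)

Cross-section at z=7.5: (8.97,1.68) (3.36,1.68) (-6.73,-3.36) (5.60,-11.22)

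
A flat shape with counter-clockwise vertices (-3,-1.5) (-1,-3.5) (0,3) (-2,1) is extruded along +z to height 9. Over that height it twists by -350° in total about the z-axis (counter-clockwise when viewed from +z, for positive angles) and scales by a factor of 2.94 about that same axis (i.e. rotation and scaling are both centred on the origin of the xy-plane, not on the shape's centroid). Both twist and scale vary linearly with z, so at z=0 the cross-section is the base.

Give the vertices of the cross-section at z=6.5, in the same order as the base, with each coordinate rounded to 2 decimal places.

t = z/height = 6.5/9 = 0.722222
s = 1 + (scale-1)·z/height = 1 + (2.94-1)·6.5/9 = 2.401111
θ = twist·z/height = -350°·6.5/9 = -252.7778° = -4.411804 rad
cos θ = -0.296079, sin θ = 0.955164 (intermediates below are computed at full precision and shown rounded to 5 d.p.)
v1: (-3,-1.5) → rotate → (2.32098,-2.42137) → ×s → (5.57293,-5.81399) → (5.57,-5.81)
v2: (-1,-3.5) → rotate → (3.63915,0.08111) → ×s → (8.73801,0.19476) → (8.74,0.19)
v3: (0,3) → rotate → (-2.86549,-0.88824) → ×s → (-6.88036,-2.13275) → (-6.88,-2.13)
v4: (-2,1) → rotate → (-0.36301,-2.20641) → ×s → (-0.87162,-5.29783) → (-0.87,-5.30)

Cross-section at z=6.5: (5.57,-5.81) (8.74,0.19) (-6.88,-2.13) (-0.87,-5.30)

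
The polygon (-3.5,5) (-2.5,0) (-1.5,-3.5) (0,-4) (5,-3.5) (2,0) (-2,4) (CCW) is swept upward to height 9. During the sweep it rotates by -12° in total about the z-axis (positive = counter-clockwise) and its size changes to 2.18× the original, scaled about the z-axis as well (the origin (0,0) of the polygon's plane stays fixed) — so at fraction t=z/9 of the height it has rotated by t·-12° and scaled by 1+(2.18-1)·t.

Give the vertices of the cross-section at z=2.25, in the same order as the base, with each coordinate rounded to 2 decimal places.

Cross-section at z=2.25: (-4.19,6.70) (-3.23,0.17) (-2.18,-4.42) (-0.27,-5.17) (6.23,-4.87) (2.59,-0.14) (-2.32,5.31)

t = z/height = 2.25/9 = 0.25
s = 1 + (scale-1)·z/height = 1 + (2.18-1)·2.25/9 = 1.295000
θ = twist·z/height = -12°·2.25/9 = -3.0000° = -0.052360 rad
cos θ = 0.998630, sin θ = -0.052336 (intermediates below are computed at full precision and shown rounded to 5 d.p.)
v1: (-3.5,5) → rotate → (-3.23352,5.17632) → ×s → (-4.18741,6.70334) → (-4.19,6.70)
v2: (-2.5,0) → rotate → (-2.49657,0.13084) → ×s → (-3.23306,0.16944) → (-3.23,0.17)
v3: (-1.5,-3.5) → rotate → (-1.68112,-3.41670) → ×s → (-2.17705,-4.42463) → (-2.18,-4.42)
v4: (0,-4) → rotate → (-0.20934,-3.99452) → ×s → (-0.27110,-5.17290) → (-0.27,-5.17)
v5: (5,-3.5) → rotate → (4.80997,-3.75688) → ×s → (6.22891,-4.86516) → (6.23,-4.87)
v6: (2,0) → rotate → (1.99726,-0.10467) → ×s → (2.58645,-0.13555) → (2.59,-0.14)
v7: (-2,4) → rotate → (-1.78792,4.09919) → ×s → (-2.31535,5.30845) → (-2.32,5.31)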